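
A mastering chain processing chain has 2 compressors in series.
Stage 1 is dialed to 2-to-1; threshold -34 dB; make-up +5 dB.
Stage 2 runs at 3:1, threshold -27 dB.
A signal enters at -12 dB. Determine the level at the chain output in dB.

Stage 1: -12 dB is 22 dB over -34 dB; at 2:1 that becomes 11 dB over, giving -23 dB; +5 dB make-up → -18 dB.
Stage 2: -18 dB is 9 dB over -27 dB; at 3:1 that becomes 3 dB over, giving -24 dB.

-24 dB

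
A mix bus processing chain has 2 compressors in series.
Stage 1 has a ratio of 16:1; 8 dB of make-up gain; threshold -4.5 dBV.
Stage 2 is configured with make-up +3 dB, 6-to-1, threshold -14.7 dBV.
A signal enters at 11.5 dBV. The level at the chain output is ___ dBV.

-8.5 dBV

Stage 1: 11.5 dBV is 16 dB over -4.5 dBV; at 16:1 that becomes 1 dB over, giving -3.5 dBV; +8 dB make-up → 4.5 dBV.
Stage 2: 4.5 dBV is 19.2 dB over -14.7 dBV; at 6:1 that becomes 3.2 dB over, giving -11.5 dBV; +3 dB make-up → -8.5 dBV.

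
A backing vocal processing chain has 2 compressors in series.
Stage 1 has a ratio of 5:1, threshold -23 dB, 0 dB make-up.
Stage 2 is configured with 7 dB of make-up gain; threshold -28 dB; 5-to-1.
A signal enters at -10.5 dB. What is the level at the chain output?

-19.5 dB

Stage 1: overshoot 12.5 dB → 12.5/5 = 2.5 dB → -20.5 dB.
Stage 2: -20.5 dB is 7.5 dB over -28 dB; at 5:1 that becomes 1.5 dB over, giving -26.5 dB; +7 dB make-up → -19.5 dB.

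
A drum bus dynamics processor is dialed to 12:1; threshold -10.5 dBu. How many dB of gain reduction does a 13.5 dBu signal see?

22 dB

13.5 dBu exceeds the threshold by 24 dB.
A 12:1 ratio leaves 2 dB of that excess.
So the signal is attenuated by 24 − 2 = 22 dB.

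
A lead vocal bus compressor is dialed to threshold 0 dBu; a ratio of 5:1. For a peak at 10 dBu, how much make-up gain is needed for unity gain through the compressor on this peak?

8 dB

The peak compresses to 0 + 10/5 = 2 dBu.
To reach 10 dBu requires 10 − 2 = 8 dB of make-up.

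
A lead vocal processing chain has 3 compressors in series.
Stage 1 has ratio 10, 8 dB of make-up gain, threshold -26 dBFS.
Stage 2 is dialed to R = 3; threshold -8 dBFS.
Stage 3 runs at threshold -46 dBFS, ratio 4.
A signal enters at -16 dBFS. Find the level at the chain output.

Stage 1: -16 dBFS is 10 dB over -26 dBFS; at 10:1 that becomes 1 dB over, giving -25 dBFS; +8 dB make-up → -17 dBFS.
Stage 2: -17 dBFS ≤ -8 dBFS, so stage 2 doesn't engage; output -17 dBFS.
Stage 3: overshoot 29 dB → 29/4 = 7.25 dB → -38.75 dBFS.

-38.75 dBFS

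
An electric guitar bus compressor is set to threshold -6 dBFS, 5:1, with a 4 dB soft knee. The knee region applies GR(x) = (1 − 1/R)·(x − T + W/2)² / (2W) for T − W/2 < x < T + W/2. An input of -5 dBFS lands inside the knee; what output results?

x − T + W/2 = -5 − (-6) + 2 = 3.
GR = (1 − 1/5) × 3² / 8 = 0.8 × 9 / 8 = 0.9 dB.
Output = -5 − 0.9 = -5.9 dBFS.

-5.9 dBFS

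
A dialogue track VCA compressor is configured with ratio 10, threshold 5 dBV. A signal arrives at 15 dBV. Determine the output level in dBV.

6 dBV

The input is 10 dB above the 5 dBV threshold.
The 10 dB excess becomes 1 dB after 10:1 reduction.
That puts the output at 6 dBV.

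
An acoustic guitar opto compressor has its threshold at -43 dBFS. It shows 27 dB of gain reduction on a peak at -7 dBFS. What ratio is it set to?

4:1

Input overshoot = -7 − (-43) = 36 dB.
Output overshoot = 36 − 27 = 9 dB.
Ratio = input overshoot / output overshoot = 36 / 9 = 4.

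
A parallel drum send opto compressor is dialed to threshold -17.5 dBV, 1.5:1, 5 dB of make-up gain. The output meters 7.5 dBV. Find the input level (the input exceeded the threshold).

12.5 dBV

Stripping the +5 dB make-up gives 2.5 dBV at the gain stage.
The compressed level sits 2.5 − (-17.5) = 20 dB over threshold.
Before 1.5:1 compression the overshoot was 20 × 1.5 = 30 dB, so input = -17.5 + 30 = 12.5 dBV.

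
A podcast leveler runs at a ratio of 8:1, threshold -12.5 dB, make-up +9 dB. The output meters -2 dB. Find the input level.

Remove make-up: -2 − 9 = -11 dB.
That's 1.5 dB above the -12.5 dB threshold.
Input overshoot = R × output overshoot = 12 dB → input = -12.5 + 12 = -0.5 dB.

-0.5 dB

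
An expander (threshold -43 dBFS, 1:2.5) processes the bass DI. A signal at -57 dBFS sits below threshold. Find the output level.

Undershoot = (-43) − (-57) = 14 dB.
At 1:2.5, that expands to 35 dB under threshold.
Output = -43 − 35 = -78 dBFS.

-78 dBFS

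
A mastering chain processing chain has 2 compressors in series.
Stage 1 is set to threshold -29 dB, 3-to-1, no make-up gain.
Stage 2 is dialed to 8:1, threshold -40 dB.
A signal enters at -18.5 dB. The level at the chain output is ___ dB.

Stage 1: overshoot 10.5 dB → 10.5/3 = 3.5 dB → -25.5 dB.
Stage 2: overshoot 14.5 dB → 14.5/8 = 1.8125 dB → -38.1875 dB.

-38.1875 dB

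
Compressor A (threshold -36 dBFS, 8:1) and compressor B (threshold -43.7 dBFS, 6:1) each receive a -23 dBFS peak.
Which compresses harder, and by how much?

B, by 5.875 dB

A: 13 dB over, compressed to 1.625 dB over, so 11.375 dB of GR.
B: 20.7 dB over, compressed to 3.45 dB over, so 17.25 dB of GR.
B reduces 5.875 dB more.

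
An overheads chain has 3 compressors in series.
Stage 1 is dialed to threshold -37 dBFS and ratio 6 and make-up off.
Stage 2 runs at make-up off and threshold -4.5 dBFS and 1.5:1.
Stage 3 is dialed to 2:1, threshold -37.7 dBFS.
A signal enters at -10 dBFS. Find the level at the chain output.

-35.1 dBFS

Stage 1: -10 dBFS is 27 dB over -37 dBFS; at 6:1 that becomes 4.5 dB over, giving -32.5 dBFS.
Stage 2: -32.5 dBFS is at or below the -4.5 dBFS threshold — no compression; output -32.5 dBFS.
Stage 3: -32.5 dBFS is 5.2 dB over -37.7 dBFS; at 2:1 that becomes 2.6 dB over, giving -35.1 dBFS.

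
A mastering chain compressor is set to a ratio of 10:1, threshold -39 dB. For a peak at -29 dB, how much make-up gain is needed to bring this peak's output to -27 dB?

11 dB

Overshoot 10 dB → 10/10 = 1 dB after compression, so the compressed level is -39 + 1 = -38 dB.
Make-up = target − compressed = -27 − (-38) = 11 dB.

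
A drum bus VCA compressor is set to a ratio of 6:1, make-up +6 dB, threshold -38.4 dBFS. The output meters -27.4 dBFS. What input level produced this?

Stripping the +6 dB make-up gives -33.4 dBFS at the gain stage.
Post-compression overshoot = -33.4 − (-38.4) = 5 dB.
Undo the ratio: input overshoot = 5 × 6 = 30 dB, giving input = -8.4 dBFS.

-8.4 dBFS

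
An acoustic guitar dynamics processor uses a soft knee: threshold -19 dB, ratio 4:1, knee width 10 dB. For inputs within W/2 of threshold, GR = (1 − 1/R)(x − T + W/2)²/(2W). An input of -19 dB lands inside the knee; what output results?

-19.9375 dB

x − T + W/2 = -19 − (-19) + 5 = 5.
GR = (1 − 1/4) × 5² / 20 = 0.75 × 25 / 20 = 0.9375 dB.
Output = -19 − 0.9375 = -19.9375 dB.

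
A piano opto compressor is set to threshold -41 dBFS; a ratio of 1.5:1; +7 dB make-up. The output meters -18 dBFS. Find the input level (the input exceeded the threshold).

-17 dBFS

Before make-up, the level was -18 − 7 = -25 dBFS.
That's 16 dB above the -41 dBFS threshold.
Before 1.5:1 compression the overshoot was 16 × 1.5 = 24 dB, so input = -41 + 24 = -17 dBFS.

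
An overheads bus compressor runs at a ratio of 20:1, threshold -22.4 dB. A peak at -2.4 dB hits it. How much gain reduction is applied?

19 dB

The signal is 20 dB above threshold.
At 20:1, output sits 20/20 = 1 dB above threshold.
Gain reduction = 20 − 1 = 19 dB.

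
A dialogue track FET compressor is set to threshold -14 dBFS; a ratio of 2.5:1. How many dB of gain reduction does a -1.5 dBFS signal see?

-1.5 dBFS exceeds the threshold by 12.5 dB.
A 2.5:1 ratio leaves 5 dB of that excess.
GR = overshoot in − overshoot out = 12.5 − 5 = 7.5 dB.

7.5 dB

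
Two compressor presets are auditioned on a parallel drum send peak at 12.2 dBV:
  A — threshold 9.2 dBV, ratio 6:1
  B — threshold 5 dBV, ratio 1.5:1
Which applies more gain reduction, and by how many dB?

A: 3 dB over, compressed to 0.5 dB over, so 2.5 dB of GR.
B: 7.2 dB over, compressed to 4.8 dB over, so 2.4 dB of GR.
Difference: 0.1 dB in favour of A.

A, by 0.1 dB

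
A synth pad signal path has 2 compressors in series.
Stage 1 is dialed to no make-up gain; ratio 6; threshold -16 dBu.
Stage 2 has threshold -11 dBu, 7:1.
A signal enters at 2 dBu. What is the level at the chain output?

Stage 1: 18 dB above -16 dBu, reduced 6:1 to 3 dB above → -13 dBu.
Stage 2: below threshold (-13 ≤ -11); passes unchanged; output -13 dBu.

-13 dBu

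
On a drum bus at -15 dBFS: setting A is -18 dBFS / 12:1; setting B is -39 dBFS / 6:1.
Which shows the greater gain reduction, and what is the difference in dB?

A: overshoot 3 dB → output overshoot 0.25 dB → GR 2.75 dB.
B: overshoot 24 dB → output overshoot 4 dB → GR 20 dB.
B reduces 17.25 dB more.

B, by 17.25 dB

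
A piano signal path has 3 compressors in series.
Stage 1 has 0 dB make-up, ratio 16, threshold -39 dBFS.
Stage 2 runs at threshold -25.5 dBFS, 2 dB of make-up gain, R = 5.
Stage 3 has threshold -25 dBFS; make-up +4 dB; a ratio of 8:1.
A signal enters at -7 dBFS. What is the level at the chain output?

Stage 1: -7 dBFS is 32 dB over -39 dBFS; at 16:1 that becomes 2 dB over, giving -37 dBFS.
Stage 2: -37 dBFS is at or below the -25.5 dBFS threshold — no compression; make-up brings it to -35 dBFS.
Stage 3: -35 dBFS is at or below the -25 dBFS threshold — no compression; make-up brings it to -31 dBFS.

-31 dBFS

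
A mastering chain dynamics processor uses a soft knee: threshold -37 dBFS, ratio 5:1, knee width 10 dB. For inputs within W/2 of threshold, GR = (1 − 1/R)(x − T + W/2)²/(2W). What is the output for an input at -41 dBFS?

-41.04 dBFS

x − T + W/2 = -41 − (-37) + 5 = 1.
GR = (1 − 1/5) × 1² / 20 = 0.8 × 1 / 20 = 0.04 dB.
Output = -41 − 0.04 = -41.04 dBFS.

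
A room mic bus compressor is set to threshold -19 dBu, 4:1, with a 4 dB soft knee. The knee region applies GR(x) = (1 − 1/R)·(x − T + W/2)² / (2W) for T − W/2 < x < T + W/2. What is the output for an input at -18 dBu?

-18.84375 dBu

x − T + W/2 = -18 − (-19) + 2 = 3.
GR = (1 − 1/4) × 3² / 8 = 0.75 × 9 / 8 = 0.84375 dB.
Output = -18 − 0.84375 = -18.84375 dBu.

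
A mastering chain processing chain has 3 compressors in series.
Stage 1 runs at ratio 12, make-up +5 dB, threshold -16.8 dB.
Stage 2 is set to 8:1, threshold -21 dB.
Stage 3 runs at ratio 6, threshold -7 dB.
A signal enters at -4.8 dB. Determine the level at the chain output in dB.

Stage 1: overshoot 12 dB → 12/12 = 1 dB → -15.8 dB; +5 dB make-up → -10.8 dB.
Stage 2: -10.8 dB is 10.2 dB over -21 dB; at 8:1 that becomes 1.275 dB over, giving -19.725 dB.
Stage 3: -19.725 dB is at or below the -7 dB threshold — no compression; output -19.725 dB.

-19.725 dB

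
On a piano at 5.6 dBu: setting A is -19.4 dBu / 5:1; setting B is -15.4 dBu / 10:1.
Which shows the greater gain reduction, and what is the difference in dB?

A: GR = 25 − 25/5 = 20 dB.
B: GR = 21 − 21/10 = 18.9 dB.
Difference: 1.1 dB in favour of A.

A, by 1.1 dB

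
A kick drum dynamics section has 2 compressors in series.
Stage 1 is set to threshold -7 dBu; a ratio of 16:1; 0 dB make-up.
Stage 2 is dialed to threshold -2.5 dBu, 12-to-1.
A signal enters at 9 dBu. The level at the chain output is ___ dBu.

Stage 1: 9 dBu is 16 dB over -7 dBu; at 16:1 that becomes 1 dB over, giving -6 dBu.
Stage 2: -6 dBu ≤ -2.5 dBu, so stage 2 doesn't engage; output -6 dBu.

-6 dBu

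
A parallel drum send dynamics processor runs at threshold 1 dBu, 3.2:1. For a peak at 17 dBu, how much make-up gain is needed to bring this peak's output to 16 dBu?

The peak compresses to 1 + 16/3.2 = 6 dBu.
To reach 16 dBu requires 16 − 6 = 10 dB of make-up.

10 dB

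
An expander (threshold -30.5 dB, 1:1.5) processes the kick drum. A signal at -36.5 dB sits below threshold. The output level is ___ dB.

-39.5 dB

The input is 6 dB below the -30.5 dB threshold.
A 1:1.5 expander multiplies undershoot by 1.5: 6 × 1.5 = 9 dB below threshold.
Output = -30.5 − 9 = -39.5 dB.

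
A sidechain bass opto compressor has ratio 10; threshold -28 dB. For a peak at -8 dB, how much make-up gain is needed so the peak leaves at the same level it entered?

Without make-up, output = threshold + overshoot/10 = -28 + 2 = -26 dB.
Gap to target: 18 dB.

18 dB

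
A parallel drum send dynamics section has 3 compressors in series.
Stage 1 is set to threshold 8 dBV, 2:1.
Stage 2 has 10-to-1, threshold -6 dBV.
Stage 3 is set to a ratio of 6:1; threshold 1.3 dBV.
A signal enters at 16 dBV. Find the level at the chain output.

Stage 1: 16 dBV is 8 dB over 8 dBV; at 2:1 that becomes 4 dB over, giving 12 dBV.
Stage 2: 12 dBV is 18 dB over -6 dBV; at 10:1 that becomes 1.8 dB over, giving -4.2 dBV.
Stage 3: below threshold (-4.2 ≤ 1.3); passes unchanged; output -4.2 dBV.

-4.2 dBV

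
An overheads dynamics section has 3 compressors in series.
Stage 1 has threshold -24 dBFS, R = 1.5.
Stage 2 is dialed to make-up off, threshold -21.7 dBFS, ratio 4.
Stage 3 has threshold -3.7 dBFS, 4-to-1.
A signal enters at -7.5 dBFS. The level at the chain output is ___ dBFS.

-19.525 dBFS

Stage 1: overshoot 16.5 dB → 16.5/1.5 = 11 dB → -13 dBFS.
Stage 2: overshoot 8.7 dB → 8.7/4 = 2.175 dB → -19.525 dBFS.
Stage 3: below threshold (-19.525 ≤ -3.7); passes unchanged; output -19.525 dBFS.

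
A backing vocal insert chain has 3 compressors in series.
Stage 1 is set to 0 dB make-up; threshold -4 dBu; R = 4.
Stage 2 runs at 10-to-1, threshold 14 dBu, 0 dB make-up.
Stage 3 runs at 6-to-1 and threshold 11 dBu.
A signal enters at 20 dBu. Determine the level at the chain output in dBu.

2 dBu

Stage 1: 20 dBu is 24 dB over -4 dBu; at 4:1 that becomes 6 dB over, giving 2 dBu.
Stage 2: 2 dBu is at or below the 14 dBu threshold — no compression; output 2 dBu.
Stage 3: 2 dBu is at or below the 11 dBu threshold — no compression; output 2 dBu.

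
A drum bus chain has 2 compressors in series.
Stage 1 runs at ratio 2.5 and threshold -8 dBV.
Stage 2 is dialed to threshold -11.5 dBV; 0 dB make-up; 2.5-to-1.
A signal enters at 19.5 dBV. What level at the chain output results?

-5.7 dBV

Stage 1: overshoot 27.5 dB → 27.5/2.5 = 11 dB → 3 dBV.
Stage 2: 3 dBV is 14.5 dB over -11.5 dBV; at 2.5:1 that becomes 5.8 dB over, giving -5.7 dBV.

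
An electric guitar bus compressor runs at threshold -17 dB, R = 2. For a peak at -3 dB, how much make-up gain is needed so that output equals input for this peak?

7 dB

The peak compresses to -17 + 14/2 = -10 dB.
To reach -3 dB requires -3 − (-10) = 7 dB of make-up.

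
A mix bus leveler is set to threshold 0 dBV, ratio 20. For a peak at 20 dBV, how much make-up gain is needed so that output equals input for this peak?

19 dB

Without make-up, output = threshold + overshoot/20 = 0 + 1 = 1 dBV.
Gap to target: 19 dB.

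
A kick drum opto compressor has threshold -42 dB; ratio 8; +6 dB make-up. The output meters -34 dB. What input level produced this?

Remove make-up: -34 − 6 = -40 dB.
That's 2 dB above the -42 dB threshold.
Undo the ratio: input overshoot = 2 × 8 = 16 dB, giving input = -26 dB.

-26 dB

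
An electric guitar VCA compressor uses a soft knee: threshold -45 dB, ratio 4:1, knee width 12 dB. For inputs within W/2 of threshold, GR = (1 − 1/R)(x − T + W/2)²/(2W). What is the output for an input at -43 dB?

x − T + W/2 = -43 − (-45) + 6 = 8.
GR = (1 − 1/4) × 8² / 24 = 0.75 × 64 / 24 = 2 dB.
Output = -43 − 2 = -45 dB.

-45 dB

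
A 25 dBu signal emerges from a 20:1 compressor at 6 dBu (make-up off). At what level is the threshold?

Let T be the threshold. Output overshoot = (input overshoot)/R, so 6 − T = (25 − T)/20.
20·(6 − T) = 25 − T → 19·T = 120 − 25 = 95.
T = 95/19 = 5 dBu.

5 dBu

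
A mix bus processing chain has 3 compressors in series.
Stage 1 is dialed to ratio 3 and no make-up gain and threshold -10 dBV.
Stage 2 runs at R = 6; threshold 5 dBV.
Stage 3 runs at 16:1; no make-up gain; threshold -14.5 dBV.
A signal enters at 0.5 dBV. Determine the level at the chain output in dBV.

-14 dBV

Stage 1: 0.5 dBV is 10.5 dB over -10 dBV; at 3:1 that becomes 3.5 dB over, giving -6.5 dBV.
Stage 2: below threshold (-6.5 ≤ 5); passes unchanged; output -6.5 dBV.
Stage 3: overshoot 8 dB → 8/16 = 0.5 dB → -14 dBV.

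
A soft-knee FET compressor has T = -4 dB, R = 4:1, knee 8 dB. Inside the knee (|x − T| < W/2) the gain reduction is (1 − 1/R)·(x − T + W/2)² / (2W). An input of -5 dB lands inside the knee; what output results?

-5.421875 dB

x − T + W/2 = -5 − (-4) + 4 = 3.
GR = (1 − 1/4) × 3² / 16 = 0.75 × 9 / 16 = 0.421875 dB.
Output = -5 − 0.421875 = -5.421875 dB.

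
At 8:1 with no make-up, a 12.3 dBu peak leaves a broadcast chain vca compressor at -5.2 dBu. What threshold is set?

Input is 20 dB above T (since output overshoot × R = input overshoot: (-5.2 − T)·8 = 12.3 − T gives T = -7.7 dBu).
Check: -7.7 + (12.3 − (-7.7))/8 = -7.7 + 2.5 = -5.2 dBu. ✓

-7.7 dBu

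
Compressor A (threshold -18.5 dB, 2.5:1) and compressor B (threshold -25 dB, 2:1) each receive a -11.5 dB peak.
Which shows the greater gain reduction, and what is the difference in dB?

A: GR = 7 − 7/2.5 = 4.2 dB.
B: GR = 13.5 − 13.5/2 = 6.75 dB.
Difference: 2.55 dB in favour of B.

B, by 2.55 dB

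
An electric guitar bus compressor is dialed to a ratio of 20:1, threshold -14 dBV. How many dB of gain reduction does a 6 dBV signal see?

Overshoot = 6 − (-14) = 20 dB.
After 20:1 compression the overshoot becomes 20/20 = 1 dB.
So the signal is attenuated by 20 − 1 = 19 dB.

19 dB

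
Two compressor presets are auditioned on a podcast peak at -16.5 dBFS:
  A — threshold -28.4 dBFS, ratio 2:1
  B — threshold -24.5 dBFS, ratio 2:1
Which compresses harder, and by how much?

A, by 1.95 dB

A: 11.9 dB over, compressed to 5.95 dB over, so 5.95 dB of GR.
B: 8 dB over, compressed to 4 dB over, so 4 dB of GR.
A applies 1.95 dB more gain reduction.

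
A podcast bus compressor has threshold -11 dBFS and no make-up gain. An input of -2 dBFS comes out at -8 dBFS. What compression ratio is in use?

3:1

Input overshoot = -2 − (-11) = 9 dB; output overshoot = -8 − (-11) = 3 dB.
Ratio = 9 / 3 = 3.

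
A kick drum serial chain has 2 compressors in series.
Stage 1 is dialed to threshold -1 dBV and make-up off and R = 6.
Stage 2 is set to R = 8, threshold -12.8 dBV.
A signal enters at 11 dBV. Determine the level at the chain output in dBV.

-11.075 dBV

Stage 1: 12 dB above -1 dBV, reduced 6:1 to 2 dB above → 1 dBV.
Stage 2: 1 dBV is 13.8 dB over -12.8 dBV; at 8:1 that becomes 1.725 dB over, giving -11.075 dBV.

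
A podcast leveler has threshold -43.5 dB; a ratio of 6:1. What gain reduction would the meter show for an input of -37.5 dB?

-37.5 dB exceeds the threshold by 6 dB.
After 6:1 compression the overshoot becomes 6/6 = 1 dB.
So the signal is attenuated by 6 − 1 = 5 dB.

5 dB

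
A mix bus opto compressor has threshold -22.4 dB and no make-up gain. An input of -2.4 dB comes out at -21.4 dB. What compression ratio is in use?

Input overshoot = -2.4 − (-22.4) = 20 dB; output overshoot = -21.4 − (-22.4) = 1 dB.
Ratio = 20 / 1 = 20.

20:1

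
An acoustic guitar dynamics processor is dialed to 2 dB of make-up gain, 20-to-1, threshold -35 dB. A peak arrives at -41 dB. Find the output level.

-41 dB is 6 dB below the -35 dB threshold, so no gain reduction is applied.
Make-up gain adds 2 dB: -41 + 2 = -39 dB.

-39 dB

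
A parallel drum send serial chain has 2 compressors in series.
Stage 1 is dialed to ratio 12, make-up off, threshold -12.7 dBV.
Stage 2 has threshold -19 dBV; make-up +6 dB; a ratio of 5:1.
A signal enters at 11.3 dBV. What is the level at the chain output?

-11.34 dBV

Stage 1: 24 dB above -12.7 dBV, reduced 12:1 to 2 dB above → -10.7 dBV.
Stage 2: 8.3 dB above -19 dBV, reduced 5:1 to 1.66 dB above → -17.34 dBV; +6 dB make-up → -11.34 dBV.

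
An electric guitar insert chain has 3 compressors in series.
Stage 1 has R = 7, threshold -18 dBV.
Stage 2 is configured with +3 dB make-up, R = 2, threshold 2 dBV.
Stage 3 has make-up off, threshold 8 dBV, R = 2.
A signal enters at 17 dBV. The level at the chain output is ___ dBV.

-10 dBV

Stage 1: 35 dB above -18 dBV, reduced 7:1 to 5 dB above → -13 dBV.
Stage 2: below threshold (-13 ≤ 2); passes unchanged; make-up brings it to -10 dBV.
Stage 3: below threshold (-10 ≤ 8); passes unchanged; output -10 dBV.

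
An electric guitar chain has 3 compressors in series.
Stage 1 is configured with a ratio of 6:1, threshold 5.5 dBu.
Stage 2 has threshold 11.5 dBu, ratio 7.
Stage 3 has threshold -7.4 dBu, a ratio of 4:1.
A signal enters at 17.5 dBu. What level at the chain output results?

Stage 1: overshoot 12 dB → 12/6 = 2 dB → 7.5 dBu.
Stage 2: 7.5 dBu is at or below the 11.5 dBu threshold — no compression; output 7.5 dBu.
Stage 3: overshoot 14.9 dB → 14.9/4 = 3.725 dB → -3.675 dBu.

-3.675 dBu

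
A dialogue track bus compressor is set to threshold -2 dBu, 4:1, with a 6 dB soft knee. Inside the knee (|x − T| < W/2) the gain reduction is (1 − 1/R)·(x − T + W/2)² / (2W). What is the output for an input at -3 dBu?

x − T + W/2 = -3 − (-2) + 3 = 2.
GR = (1 − 1/4) × 2² / 12 = 0.75 × 4 / 12 = 0.25 dB.
Output = -3 − 0.25 = -3.25 dBu.

-3.25 dBu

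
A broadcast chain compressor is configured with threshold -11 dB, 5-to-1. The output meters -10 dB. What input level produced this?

-6 dB

That's 1 dB above the -11 dB threshold.
Undo the ratio: input overshoot = 1 × 5 = 5 dB, giving input = -6 dB.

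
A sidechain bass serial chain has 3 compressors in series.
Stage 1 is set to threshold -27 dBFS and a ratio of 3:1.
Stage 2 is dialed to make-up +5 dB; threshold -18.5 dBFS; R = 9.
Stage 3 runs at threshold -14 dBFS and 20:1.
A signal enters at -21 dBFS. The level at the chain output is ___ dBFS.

Stage 1: -21 dBFS is 6 dB over -27 dBFS; at 3:1 that becomes 2 dB over, giving -25 dBFS.
Stage 2: below threshold (-25 ≤ -18.5); passes unchanged; make-up brings it to -20 dBFS.
Stage 3: below threshold (-20 ≤ -14); passes unchanged; output -20 dBFS.

-20 dBFS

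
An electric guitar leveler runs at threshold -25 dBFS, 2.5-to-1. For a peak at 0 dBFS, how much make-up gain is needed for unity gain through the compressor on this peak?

The peak compresses to -25 + 25/2.5 = -15 dBFS.
To reach 0 dBFS requires 0 − (-15) = 15 dB of make-up.

15 dB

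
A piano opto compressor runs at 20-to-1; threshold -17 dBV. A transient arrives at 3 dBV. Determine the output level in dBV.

-16 dBV

Overshoot: 3 − (-17) = 20 dB.
At 20:1 the overshoot is divided by 20, leaving 1 dB above threshold.
Output = -17 + 1 = -16 dBV.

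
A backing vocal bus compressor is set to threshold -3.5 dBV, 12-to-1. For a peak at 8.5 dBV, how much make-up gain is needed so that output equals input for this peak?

11 dB

Without make-up, output = threshold + overshoot/12 = -3.5 + 1 = -2.5 dBV.
Gap to target: 11 dB.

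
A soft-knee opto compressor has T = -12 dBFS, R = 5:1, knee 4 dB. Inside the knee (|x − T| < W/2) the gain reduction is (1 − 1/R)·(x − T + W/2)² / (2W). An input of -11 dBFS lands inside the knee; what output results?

-11.9 dBFS

x − T + W/2 = -11 − (-12) + 2 = 3.
GR = (1 − 1/5) × 3² / 8 = 0.8 × 9 / 8 = 0.9 dB.
Output = -11 − 0.9 = -11.9 dBFS.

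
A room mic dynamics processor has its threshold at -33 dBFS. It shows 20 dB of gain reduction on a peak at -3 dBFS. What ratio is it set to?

Input overshoot = -3 − (-33) = 30 dB.
Output overshoot = 30 − 20 = 10 dB.
Ratio = input overshoot / output overshoot = 30 / 10 = 3.

3:1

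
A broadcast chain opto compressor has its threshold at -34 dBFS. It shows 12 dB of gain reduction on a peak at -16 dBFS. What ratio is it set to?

3:1

Input overshoot = -16 − (-34) = 18 dB.
Output overshoot = 18 − 12 = 6 dB.
Ratio = input overshoot / output overshoot = 18 / 6 = 3.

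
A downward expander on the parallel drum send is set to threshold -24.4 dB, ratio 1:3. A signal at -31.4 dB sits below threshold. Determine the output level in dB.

-45.4 dB

Undershoot = (-24.4) − (-31.4) = 7 dB.
At 1:3, that expands to 21 dB under threshold.
Output = -24.4 − 21 = -45.4 dB.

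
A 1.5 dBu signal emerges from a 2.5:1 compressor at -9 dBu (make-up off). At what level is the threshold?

Let T be the threshold. Output overshoot = (input overshoot)/R, so -9 − T = (1.5 − T)/2.5.
2.5·(-9 − T) = 1.5 − T → 1.5·T = -22.5 − 1.5 = -24.
T = -24/1.5 = -16 dBu.

-16 dBu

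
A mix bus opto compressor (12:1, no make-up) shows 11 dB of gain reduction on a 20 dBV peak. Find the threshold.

Input is 12 dB above T (since output overshoot × R = input overshoot: (9 − T)·12 = 20 − T gives T = 8 dBV).
Check: 8 + (20 − 8)/12 = 8 + 1 = 9 dBV. ✓

8 dBV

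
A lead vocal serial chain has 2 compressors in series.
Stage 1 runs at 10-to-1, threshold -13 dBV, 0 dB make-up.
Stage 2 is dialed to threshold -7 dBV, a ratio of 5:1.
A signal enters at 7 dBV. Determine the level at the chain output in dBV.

-11 dBV

Stage 1: overshoot 20 dB → 20/10 = 2 dB → -11 dBV.
Stage 2: -11 dBV ≤ -7 dBV, so stage 2 doesn't engage; output -11 dBV.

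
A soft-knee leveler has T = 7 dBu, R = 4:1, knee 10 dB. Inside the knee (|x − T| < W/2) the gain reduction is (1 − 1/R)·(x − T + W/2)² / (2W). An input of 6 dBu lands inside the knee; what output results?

x − T + W/2 = 6 − 7 + 5 = 4.
GR = (1 − 1/4) × 4² / 20 = 0.75 × 16 / 20 = 0.6 dB.
Output = 6 − 0.6 = 5.4 dBu.

5.4 dBu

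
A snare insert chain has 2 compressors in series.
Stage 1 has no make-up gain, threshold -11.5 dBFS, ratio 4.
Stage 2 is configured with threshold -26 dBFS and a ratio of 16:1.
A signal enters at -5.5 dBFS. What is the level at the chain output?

-25 dBFS

Stage 1: overshoot 6 dB → 6/4 = 1.5 dB → -10 dBFS.
Stage 2: overshoot 16 dB → 16/16 = 1 dB → -25 dBFS.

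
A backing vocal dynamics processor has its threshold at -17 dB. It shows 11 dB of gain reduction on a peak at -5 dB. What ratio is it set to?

12:1

Input overshoot = -5 − (-17) = 12 dB.
Output overshoot = 12 − 11 = 1 dB.
Ratio = input overshoot / output overshoot = 12 / 1 = 12.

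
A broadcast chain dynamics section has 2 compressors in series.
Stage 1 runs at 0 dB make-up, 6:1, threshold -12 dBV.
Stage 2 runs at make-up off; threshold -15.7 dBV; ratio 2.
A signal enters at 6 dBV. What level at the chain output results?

Stage 1: overshoot 18 dB → 18/6 = 3 dB → -9 dBV.
Stage 2: 6.7 dB above -15.7 dBV, reduced 2:1 to 3.35 dB above → -12.35 dBV.

-12.35 dBV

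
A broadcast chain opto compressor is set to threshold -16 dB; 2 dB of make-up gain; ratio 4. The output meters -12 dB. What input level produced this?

-8 dB

Stripping the +2 dB make-up gives -14 dB at the gain stage.
Post-compression overshoot = -14 − (-16) = 2 dB.
Input overshoot = R × output overshoot = 8 dB → input = -16 + 8 = -8 dB.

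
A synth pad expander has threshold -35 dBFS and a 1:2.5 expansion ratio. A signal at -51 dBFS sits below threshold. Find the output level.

Undershoot = (-35) − (-51) = 16 dB.
At 1:2.5, that expands to 40 dB under threshold.
Output = -35 − 40 = -75 dBFS.

-75 dBFS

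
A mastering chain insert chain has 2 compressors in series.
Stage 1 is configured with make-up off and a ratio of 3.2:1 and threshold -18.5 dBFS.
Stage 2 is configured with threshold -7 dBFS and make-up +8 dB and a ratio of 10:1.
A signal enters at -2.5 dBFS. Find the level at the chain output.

-5.5 dBFS

Stage 1: overshoot 16 dB → 16/3.2 = 5 dB → -13.5 dBFS.
Stage 2: -13.5 dBFS is at or below the -7 dBFS threshold — no compression; make-up brings it to -5.5 dBFS.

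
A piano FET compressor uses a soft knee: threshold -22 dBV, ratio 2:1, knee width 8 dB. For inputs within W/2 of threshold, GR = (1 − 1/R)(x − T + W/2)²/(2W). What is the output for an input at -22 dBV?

-22.5 dBV

x − T + W/2 = -22 − (-22) + 4 = 4.
GR = (1 − 1/2) × 4² / 16 = 0.5 × 16 / 16 = 0.5 dB.
Output = -22 − 0.5 = -22.5 dBV.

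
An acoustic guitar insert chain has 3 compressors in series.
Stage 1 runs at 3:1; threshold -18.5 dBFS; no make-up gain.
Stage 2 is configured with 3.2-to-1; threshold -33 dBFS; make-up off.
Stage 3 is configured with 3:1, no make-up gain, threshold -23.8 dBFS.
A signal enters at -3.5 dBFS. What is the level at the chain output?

Stage 1: 15 dB above -18.5 dBFS, reduced 3:1 to 5 dB above → -13.5 dBFS.
Stage 2: -13.5 dBFS is 19.5 dB over -33 dBFS; at 3.2:1 that becomes 6.09375 dB over, giving -26.90625 dBFS.
Stage 3: below threshold (-26.90625 ≤ -23.8); passes unchanged; output -26.90625 dBFS.

-26.90625 dBFS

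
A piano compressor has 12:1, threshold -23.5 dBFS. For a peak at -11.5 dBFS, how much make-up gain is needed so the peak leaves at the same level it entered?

Overshoot 12 dB → 12/12 = 1 dB after compression, so the compressed level is -23.5 + 1 = -22.5 dBFS.
Make-up = target − compressed = -11.5 − (-22.5) = 11 dB.

11 dB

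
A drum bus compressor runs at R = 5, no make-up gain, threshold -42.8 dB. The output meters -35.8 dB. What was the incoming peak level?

Post-compression overshoot = -35.8 − (-42.8) = 7 dB.
Input overshoot = R × output overshoot = 35 dB → input = -42.8 + 35 = -7.8 dB.

-7.8 dB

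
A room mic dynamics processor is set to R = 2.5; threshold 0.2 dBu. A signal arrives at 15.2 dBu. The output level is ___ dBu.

The input is 15 dB above the 0.2 dBu threshold.
The 15 dB excess becomes 6 dB after 2.5:1 reduction.
So the level is 0.2 + 6 = 6.2 dBu.

6.2 dBu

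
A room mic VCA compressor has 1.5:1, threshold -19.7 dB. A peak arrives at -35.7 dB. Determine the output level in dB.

-35.7 dB is 16 dB below the -19.7 dB threshold, so no gain reduction is applied.
Output = input = -35.7 dB.

-35.7 dB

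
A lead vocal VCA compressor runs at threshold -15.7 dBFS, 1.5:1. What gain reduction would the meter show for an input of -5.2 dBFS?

The signal is 10.5 dB above threshold.
At 1.5:1, output sits 10.5/1.5 = 7 dB above threshold.
So the signal is attenuated by 10.5 − 7 = 3.5 dB.

3.5 dB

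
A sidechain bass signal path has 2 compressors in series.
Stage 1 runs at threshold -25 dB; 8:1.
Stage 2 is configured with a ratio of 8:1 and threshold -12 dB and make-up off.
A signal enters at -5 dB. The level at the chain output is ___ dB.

-22.5 dB

Stage 1: 20 dB above -25 dB, reduced 8:1 to 2.5 dB above → -22.5 dB.
Stage 2: -22.5 dB ≤ -12 dB, so stage 2 doesn't engage; output -22.5 dB.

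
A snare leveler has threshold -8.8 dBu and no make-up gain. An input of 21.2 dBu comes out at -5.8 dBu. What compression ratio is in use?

Input overshoot = 21.2 − (-8.8) = 30 dB; output overshoot = -5.8 − (-8.8) = 3 dB.
Ratio = 30 / 3 = 10.

10:1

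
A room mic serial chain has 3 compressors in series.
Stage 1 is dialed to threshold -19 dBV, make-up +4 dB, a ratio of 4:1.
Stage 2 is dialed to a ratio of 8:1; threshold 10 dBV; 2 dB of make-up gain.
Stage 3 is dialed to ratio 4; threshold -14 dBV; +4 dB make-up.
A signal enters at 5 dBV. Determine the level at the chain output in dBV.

-8.25 dBV

Stage 1: overshoot 24 dB → 24/4 = 6 dB → -13 dBV; +4 dB make-up → -9 dBV.
Stage 2: -9 dBV ≤ 10 dBV, so stage 2 doesn't engage; make-up brings it to -7 dBV.
Stage 3: overshoot 7 dB → 7/4 = 1.75 dB → -12.25 dBV; +4 dB make-up → -8.25 dBV.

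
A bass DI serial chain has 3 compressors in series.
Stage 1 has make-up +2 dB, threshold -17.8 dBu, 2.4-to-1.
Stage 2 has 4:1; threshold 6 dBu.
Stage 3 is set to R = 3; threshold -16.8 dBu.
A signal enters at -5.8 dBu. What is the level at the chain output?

-14.8 dBu

Stage 1: 12 dB above -17.8 dBu, reduced 2.4:1 to 5 dB above → -12.8 dBu; +2 dB make-up → -10.8 dBu.
Stage 2: -10.8 dBu ≤ 6 dBu, so stage 2 doesn't engage; output -10.8 dBu.
Stage 3: 6 dB above -16.8 dBu, reduced 3:1 to 2 dB above → -14.8 dBu.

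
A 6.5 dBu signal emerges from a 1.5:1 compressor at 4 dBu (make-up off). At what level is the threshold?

-1 dBu

Let T be the threshold. Output overshoot = (input overshoot)/R, so 4 − T = (6.5 − T)/1.5.
1.5·(4 − T) = 6.5 − T → 0.5·T = 6 − 6.5 = -0.5.
T = -0.5/0.5 = -1 dBu.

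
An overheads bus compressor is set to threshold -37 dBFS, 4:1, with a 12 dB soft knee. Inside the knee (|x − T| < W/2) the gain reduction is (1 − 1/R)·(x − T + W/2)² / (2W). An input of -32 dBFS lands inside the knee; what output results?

x − T + W/2 = -32 − (-37) + 6 = 11.
GR = (1 − 1/4) × 11² / 24 = 0.75 × 121 / 24 = 3.78125 dB.
Output = -32 − 3.78125 = -35.78125 dBFS.

-35.78125 dBFS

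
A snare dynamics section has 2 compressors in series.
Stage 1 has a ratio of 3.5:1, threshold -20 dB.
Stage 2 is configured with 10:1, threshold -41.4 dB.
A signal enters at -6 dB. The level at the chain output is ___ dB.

-38.86 dB

Stage 1: 14 dB above -20 dB, reduced 3.5:1 to 4 dB above → -16 dB.
Stage 2: -16 dB is 25.4 dB over -41.4 dB; at 10:1 that becomes 2.54 dB over, giving -38.86 dB.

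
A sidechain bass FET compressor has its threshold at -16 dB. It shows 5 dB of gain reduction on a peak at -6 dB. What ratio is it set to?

Input overshoot = -6 − (-16) = 10 dB.
Output overshoot = 10 − 5 = 5 dB.
Ratio = input overshoot / output overshoot = 10 / 5 = 2.

2:1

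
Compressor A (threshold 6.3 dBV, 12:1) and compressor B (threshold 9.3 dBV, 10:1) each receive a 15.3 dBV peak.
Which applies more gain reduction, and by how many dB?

A, by 2.85 dB

A: overshoot 9 dB → output overshoot 0.75 dB → GR 8.25 dB.
B: overshoot 6 dB → output overshoot 0.6 dB → GR 5.4 dB.
A applies 2.85 dB more gain reduction.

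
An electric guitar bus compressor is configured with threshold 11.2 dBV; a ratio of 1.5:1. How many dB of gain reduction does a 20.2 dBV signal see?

3 dB

Overshoot = 20.2 − 11.2 = 9 dB.
After 1.5:1 compression the overshoot becomes 9/1.5 = 6 dB.
GR = overshoot in − overshoot out = 9 − 6 = 3 dB.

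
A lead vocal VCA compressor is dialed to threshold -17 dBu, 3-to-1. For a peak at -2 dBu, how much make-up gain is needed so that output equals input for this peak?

10 dB

Without make-up, output = threshold + overshoot/3 = -17 + 5 = -12 dBu.
Gap to target: 10 dB.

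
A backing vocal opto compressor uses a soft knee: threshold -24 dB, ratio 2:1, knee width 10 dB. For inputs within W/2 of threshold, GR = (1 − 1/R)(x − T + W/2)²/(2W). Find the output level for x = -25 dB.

-25.4 dB

x − T + W/2 = -25 − (-24) + 5 = 4.
GR = (1 − 1/2) × 4² / 20 = 0.5 × 16 / 20 = 0.4 dB.
Output = -25 − 0.4 = -25.4 dB.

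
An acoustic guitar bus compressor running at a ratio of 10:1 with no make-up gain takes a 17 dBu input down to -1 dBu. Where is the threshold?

-3 dBu

Let T be the threshold. Output overshoot = (input overshoot)/R, so -1 − T = (17 − T)/10.
10·(-1 − T) = 17 − T → 9·T = -10 − 17 = -27.
T = -27/9 = -3 dBu.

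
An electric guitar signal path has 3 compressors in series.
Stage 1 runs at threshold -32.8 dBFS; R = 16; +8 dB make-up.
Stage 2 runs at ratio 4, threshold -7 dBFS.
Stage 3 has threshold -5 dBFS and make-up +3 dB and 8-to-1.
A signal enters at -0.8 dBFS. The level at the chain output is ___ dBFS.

-19.8 dBFS

Stage 1: 32 dB above -32.8 dBFS, reduced 16:1 to 2 dB above → -30.8 dBFS; +8 dB make-up → -22.8 dBFS.
Stage 2: -22.8 dBFS is at or below the -7 dBFS threshold — no compression; output -22.8 dBFS.
Stage 3: -22.8 dBFS ≤ -5 dBFS, so stage 3 doesn't engage; make-up brings it to -19.8 dBFS.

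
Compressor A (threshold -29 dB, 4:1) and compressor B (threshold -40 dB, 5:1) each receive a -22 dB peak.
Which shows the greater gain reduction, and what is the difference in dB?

A: GR = 7 − 7/4 = 5.25 dB.
B: GR = 18 − 18/5 = 14.4 dB.
B applies 9.15 dB more gain reduction.

B, by 9.15 dB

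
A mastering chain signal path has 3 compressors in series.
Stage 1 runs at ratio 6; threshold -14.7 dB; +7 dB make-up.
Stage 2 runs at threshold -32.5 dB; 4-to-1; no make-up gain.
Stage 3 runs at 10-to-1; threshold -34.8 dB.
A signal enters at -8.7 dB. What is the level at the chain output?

Stage 1: 6 dB above -14.7 dB, reduced 6:1 to 1 dB above → -13.7 dB; +7 dB make-up → -6.7 dB.
Stage 2: -6.7 dB is 25.8 dB over -32.5 dB; at 4:1 that becomes 6.45 dB over, giving -26.05 dB.
Stage 3: -26.05 dB is 8.75 dB over -34.8 dB; at 10:1 that becomes 0.875 dB over, giving -33.925 dB.

-33.925 dB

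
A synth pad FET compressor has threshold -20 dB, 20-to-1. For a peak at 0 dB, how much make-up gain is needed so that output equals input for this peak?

The peak compresses to -20 + 20/20 = -19 dB.
To reach 0 dB requires 0 − (-19) = 19 dB of make-up.

19 dB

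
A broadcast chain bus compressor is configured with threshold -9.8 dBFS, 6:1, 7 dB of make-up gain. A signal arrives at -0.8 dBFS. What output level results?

Overshoot: -0.8 − (-9.8) = 9 dB.
The 9 dB excess becomes 1.5 dB after 6:1 reduction.
Output = -9.8 + 1.5 = -8.3 dBFS; make-up adds 7 dB, giving -1.3 dBFS.

-1.3 dBFS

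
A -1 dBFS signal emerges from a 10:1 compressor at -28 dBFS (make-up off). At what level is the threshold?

-31 dBFS

Let T be the threshold. Output overshoot = (input overshoot)/R, so -28 − T = (-1 − T)/10.
10·(-28 − T) = -1 − T → 9·T = -280 − (-1) = -279.
T = -279/9 = -31 dBFS.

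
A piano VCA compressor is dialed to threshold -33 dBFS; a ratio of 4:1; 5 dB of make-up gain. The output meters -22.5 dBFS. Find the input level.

-11 dBFS

Remove make-up: -22.5 − 5 = -27.5 dBFS.
Post-compression overshoot = -27.5 − (-33) = 5.5 dB.
Input overshoot = R × output overshoot = 22 dB → input = -33 + 22 = -11 dBFS.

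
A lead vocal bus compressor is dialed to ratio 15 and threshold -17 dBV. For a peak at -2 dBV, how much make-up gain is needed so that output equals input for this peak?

14 dB

Overshoot 15 dB → 15/15 = 1 dB after compression, so the compressed level is -17 + 1 = -16 dBV.
Make-up = target − compressed = -2 − (-16) = 14 dB.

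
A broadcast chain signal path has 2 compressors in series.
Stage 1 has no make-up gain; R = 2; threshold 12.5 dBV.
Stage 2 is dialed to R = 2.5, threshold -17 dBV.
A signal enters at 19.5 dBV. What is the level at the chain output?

-3.8 dBV

Stage 1: 7 dB above 12.5 dBV, reduced 2:1 to 3.5 dB above → 16 dBV.
Stage 2: 16 dBV is 33 dB over -17 dBV; at 2.5:1 that becomes 13.2 dB over, giving -3.8 dBV.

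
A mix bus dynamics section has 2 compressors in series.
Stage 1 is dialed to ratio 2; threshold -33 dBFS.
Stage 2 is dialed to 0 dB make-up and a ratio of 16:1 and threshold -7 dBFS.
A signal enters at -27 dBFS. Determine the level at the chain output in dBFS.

-30 dBFS

Stage 1: 6 dB above -33 dBFS, reduced 2:1 to 3 dB above → -30 dBFS.
Stage 2: -30 dBFS is at or below the -7 dBFS threshold — no compression; output -30 dBFS.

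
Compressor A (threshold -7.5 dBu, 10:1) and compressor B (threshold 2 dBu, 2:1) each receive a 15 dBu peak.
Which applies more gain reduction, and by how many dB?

A: 22.5 dB over, compressed to 2.25 dB over, so 20.25 dB of GR.
B: 13 dB over, compressed to 6.5 dB over, so 6.5 dB of GR.
A applies 13.75 dB more gain reduction.

A, by 13.75 dB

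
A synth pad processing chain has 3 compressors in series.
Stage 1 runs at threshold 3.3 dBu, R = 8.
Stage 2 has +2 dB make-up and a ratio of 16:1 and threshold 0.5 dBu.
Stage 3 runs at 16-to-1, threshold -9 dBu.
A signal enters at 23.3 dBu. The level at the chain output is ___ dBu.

Stage 1: 23.3 dBu is 20 dB over 3.3 dBu; at 8:1 that becomes 2.5 dB over, giving 5.8 dBu.
Stage 2: overshoot 5.3 dB → 5.3/16 = 0.33125 dB → 0.83125 dBu; +2 dB make-up → 2.83125 dBu.
Stage 3: 2.83125 dBu is 11.83125 dB over -9 dBu; at 16:1 that becomes 0.739453 dB over, giving -8.260547 dBu.

-8.260547 dBu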